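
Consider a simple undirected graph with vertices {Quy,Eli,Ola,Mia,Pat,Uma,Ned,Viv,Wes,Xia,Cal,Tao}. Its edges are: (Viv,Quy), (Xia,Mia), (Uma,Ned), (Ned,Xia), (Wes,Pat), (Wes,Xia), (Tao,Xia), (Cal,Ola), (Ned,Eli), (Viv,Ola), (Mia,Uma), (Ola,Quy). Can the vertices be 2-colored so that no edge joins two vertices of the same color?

The cycle Viv-Quy-Ola-Viv has length 3, which is odd, so the graph is not bipartite.

No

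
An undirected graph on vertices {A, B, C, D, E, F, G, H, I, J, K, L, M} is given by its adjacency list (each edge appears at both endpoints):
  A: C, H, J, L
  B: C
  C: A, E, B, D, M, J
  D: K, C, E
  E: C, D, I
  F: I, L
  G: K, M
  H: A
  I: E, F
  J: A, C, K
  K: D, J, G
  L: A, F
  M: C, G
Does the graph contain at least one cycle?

The graph has 13 vertices, 17 edges, and 1 connected component.
One cycle is A-C-D-E-I-F-L-A.

Yes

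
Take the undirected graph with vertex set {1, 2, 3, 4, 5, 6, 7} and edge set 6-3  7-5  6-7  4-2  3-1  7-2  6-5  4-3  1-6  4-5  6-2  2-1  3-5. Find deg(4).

Neighbors of 4: 2, 3, 5.

3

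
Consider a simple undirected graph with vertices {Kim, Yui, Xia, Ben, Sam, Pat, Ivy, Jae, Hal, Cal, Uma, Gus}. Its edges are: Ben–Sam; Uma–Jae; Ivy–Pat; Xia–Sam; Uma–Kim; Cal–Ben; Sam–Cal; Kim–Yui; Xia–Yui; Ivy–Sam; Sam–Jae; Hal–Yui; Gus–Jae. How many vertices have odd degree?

Degrees: Kim:2, Yui:3, Xia:2, Ben:2, Sam:5, Pat:1, Ivy:2, Jae:3, Hal:1, Cal:2, Uma:2, Gus:1
Odd-degree vertices: Yui, Sam, Pat, Jae, Hal, Gus.

6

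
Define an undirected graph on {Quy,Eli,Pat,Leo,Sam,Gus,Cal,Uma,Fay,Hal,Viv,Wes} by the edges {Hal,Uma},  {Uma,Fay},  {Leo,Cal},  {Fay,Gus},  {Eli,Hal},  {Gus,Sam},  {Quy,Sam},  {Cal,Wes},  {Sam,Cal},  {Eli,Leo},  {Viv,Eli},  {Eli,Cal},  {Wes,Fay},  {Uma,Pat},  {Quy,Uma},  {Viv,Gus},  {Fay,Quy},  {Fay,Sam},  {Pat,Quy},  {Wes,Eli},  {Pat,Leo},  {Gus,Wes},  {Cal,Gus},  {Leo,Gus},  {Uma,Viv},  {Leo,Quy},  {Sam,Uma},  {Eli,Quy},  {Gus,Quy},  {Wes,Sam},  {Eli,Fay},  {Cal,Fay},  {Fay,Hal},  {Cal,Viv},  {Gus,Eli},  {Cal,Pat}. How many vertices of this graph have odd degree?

4

Degrees: Quy:7, Eli:8, Pat:4, Leo:5, Sam:6, Gus:8, Cal:8, Uma:6, Fay:8, Hal:3, Viv:4, Wes:5
Odd-degree vertices: Quy, Leo, Hal, Wes.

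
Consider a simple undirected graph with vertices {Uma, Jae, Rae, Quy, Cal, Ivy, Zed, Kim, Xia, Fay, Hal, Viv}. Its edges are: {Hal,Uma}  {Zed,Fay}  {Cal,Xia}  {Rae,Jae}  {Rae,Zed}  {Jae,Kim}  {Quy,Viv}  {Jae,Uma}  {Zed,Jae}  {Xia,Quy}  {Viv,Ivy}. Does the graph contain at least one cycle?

|V| = 12, |E| = 11, number of components = 2.
Since 11 > 12 - 2, a cycle must exist; for instance Jae-Zed-Rae-Jae.

Yes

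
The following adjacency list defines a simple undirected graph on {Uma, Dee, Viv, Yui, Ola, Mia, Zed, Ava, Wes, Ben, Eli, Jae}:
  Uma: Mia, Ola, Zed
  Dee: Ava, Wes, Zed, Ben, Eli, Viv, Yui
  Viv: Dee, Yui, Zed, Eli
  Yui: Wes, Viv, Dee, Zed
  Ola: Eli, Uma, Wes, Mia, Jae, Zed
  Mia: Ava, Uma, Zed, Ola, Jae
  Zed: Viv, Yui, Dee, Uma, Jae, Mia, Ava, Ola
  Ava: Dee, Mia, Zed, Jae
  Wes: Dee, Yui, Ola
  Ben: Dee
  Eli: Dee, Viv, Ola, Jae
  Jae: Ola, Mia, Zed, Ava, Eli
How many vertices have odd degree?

Degrees: Uma:3, Dee:7, Viv:4, Yui:4, Ola:6, Mia:5, Zed:8, Ava:4, Wes:3, Ben:1, Eli:4, Jae:5
Odd-degree vertices: Uma, Dee, Mia, Wes, Ben, Jae.

6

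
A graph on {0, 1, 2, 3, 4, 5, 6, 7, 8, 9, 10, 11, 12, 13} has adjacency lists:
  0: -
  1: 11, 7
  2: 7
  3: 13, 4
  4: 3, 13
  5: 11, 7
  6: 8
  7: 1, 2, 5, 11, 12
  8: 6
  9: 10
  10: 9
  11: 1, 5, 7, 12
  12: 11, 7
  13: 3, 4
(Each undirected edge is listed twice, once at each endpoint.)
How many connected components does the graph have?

5

Component: {0}
Component: {6, 8}
Component: {9, 10}
Component: {3, 4, 13}
Component: {1, 2, 5, 7, 11, 12}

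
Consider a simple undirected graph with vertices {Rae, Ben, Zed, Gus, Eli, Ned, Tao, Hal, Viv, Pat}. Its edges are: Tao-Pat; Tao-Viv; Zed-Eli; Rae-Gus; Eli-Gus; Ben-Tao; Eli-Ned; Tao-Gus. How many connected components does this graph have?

Component: {Hal}
Component: {Rae, Ben, Zed, Gus, Eli, Ned, Tao, Viv, Pat}

2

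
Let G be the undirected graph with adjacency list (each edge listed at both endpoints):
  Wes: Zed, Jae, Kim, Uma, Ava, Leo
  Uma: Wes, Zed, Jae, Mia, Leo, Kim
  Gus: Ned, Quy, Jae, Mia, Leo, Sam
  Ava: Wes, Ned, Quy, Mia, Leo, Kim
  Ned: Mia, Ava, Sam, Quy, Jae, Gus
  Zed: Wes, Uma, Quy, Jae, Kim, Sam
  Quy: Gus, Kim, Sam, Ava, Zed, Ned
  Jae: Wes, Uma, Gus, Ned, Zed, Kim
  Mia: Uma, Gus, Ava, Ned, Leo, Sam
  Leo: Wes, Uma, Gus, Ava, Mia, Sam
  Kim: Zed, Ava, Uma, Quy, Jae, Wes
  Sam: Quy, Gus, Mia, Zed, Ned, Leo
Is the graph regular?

Yes

Degrees: Wes:6, Uma:6, Gus:6, Ava:6, Ned:6, Zed:6, Quy:6, Jae:6, Mia:6, Leo:6, Kim:6, Sam:6
All degrees equal 6; the graph is regular.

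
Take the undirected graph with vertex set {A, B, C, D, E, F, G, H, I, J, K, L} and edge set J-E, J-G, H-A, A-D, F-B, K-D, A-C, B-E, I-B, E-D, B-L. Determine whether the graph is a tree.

|V| = 12, |E| = 11.
It is connected with exactly 11 edges, hence acyclic — it is a tree.

Yes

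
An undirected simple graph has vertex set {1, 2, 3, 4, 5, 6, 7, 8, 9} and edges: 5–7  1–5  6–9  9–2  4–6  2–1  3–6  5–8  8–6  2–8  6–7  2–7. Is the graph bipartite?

A valid 2-coloring puts {2, 5, 6} on one side and {1, 3, 4, 7, 8, 9} on the other; every edge crosses between the two sides.

Yes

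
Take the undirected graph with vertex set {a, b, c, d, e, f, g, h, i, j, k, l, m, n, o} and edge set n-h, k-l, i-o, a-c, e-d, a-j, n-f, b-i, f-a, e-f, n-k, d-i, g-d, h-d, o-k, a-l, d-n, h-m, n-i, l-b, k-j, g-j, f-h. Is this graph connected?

Starting from a and exploring outward reaches every vertex (a, l, c, j, f, k, b, g, n, e, h, o, i, d, m); the graph is connected.

Yes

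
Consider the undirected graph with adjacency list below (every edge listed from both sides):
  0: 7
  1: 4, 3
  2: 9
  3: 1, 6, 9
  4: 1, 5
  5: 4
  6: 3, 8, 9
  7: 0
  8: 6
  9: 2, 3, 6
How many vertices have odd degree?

Degrees: 0:1, 1:2, 2:1, 3:3, 4:2, 5:1, 6:3, 7:1, 8:1, 9:3
Odd-degree vertices: 0, 2, 3, 5, 6, 7, 8, 9.

8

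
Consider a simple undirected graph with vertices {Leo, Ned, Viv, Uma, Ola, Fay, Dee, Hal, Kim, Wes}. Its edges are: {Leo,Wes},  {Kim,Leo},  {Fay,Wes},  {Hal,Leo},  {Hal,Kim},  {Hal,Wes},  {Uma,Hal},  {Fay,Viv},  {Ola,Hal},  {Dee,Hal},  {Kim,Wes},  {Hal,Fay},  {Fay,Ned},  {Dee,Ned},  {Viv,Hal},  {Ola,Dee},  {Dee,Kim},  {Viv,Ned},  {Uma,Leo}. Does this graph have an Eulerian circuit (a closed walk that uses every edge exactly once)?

Degrees: Leo:4, Ned:3, Viv:3, Uma:2, Ola:2, Fay:4, Dee:4, Hal:8, Kim:4, Wes:4
Ned, Viv have odd degree; an Eulerian circuit needs every degree to be even, so none exists.

No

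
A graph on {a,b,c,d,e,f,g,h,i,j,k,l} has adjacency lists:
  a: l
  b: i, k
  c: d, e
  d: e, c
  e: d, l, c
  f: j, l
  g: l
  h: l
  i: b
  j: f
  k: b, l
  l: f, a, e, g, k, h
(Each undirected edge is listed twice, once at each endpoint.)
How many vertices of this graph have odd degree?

6

Degrees: a:1, b:2, c:2, d:2, e:3, f:2, g:1, h:1, i:1, j:1, k:2, l:6
Odd-degree vertices: a, e, g, h, i, j.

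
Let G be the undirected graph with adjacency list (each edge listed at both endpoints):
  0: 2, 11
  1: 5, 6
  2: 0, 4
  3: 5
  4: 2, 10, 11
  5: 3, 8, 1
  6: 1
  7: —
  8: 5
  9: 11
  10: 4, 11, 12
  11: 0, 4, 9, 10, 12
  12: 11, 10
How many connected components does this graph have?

Component: {7}
Component: {1, 3, 5, 6, 8}
Component: {0, 2, 4, 9, 10, 11, 12}

3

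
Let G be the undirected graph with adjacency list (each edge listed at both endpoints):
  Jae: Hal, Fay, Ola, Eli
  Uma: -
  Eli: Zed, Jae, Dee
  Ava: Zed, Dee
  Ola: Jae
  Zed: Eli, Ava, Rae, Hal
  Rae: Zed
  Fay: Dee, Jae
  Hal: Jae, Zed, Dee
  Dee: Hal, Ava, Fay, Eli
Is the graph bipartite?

A valid 2-coloring puts {Uma, Eli, Ava, Ola, Rae, Fay, Hal} on one side and {Jae, Zed, Dee} on the other; every edge crosses between the two sides.

Yes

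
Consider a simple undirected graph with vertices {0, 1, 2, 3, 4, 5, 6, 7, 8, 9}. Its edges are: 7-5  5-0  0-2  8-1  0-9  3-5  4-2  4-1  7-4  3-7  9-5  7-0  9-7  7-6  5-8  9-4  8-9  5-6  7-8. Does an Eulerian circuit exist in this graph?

Degrees: 0:4, 1:2, 2:2, 3:2, 4:4, 5:6, 6:2, 7:7, 8:4, 9:5
7, 9 have odd degree; an Eulerian circuit needs every degree to be even, so none exists.

No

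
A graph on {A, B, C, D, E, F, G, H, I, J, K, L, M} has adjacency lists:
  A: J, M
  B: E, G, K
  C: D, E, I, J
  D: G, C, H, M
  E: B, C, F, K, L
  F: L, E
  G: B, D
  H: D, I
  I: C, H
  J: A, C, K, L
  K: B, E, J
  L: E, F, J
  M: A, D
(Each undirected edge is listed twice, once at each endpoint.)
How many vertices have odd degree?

Degrees: A:2, B:3, C:4, D:4, E:5, F:2, G:2, H:2, I:2, J:4, K:3, L:3, M:2
Odd-degree vertices: B, E, K, L.

4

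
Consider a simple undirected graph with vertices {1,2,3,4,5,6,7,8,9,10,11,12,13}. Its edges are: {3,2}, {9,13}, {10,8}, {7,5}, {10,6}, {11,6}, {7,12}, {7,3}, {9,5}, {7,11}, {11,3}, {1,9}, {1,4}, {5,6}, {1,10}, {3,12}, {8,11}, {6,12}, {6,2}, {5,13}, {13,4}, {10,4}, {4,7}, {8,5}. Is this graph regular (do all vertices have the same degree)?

Degrees: 1:3, 2:2, 3:4, 4:4, 5:5, 6:5, 7:5, 8:3, 9:3, 10:4, 11:4, 12:3, 13:3
Degrees are not all equal (e.g. deg(2)=2 but deg(5)=5); not regular.

No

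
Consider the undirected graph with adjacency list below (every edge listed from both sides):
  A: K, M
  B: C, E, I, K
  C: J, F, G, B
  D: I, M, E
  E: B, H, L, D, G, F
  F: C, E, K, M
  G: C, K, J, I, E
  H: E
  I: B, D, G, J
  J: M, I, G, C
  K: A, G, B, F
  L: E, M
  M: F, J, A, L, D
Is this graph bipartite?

No

The cycle C-G-J-C has length 3, which is odd, so the graph is not bipartite.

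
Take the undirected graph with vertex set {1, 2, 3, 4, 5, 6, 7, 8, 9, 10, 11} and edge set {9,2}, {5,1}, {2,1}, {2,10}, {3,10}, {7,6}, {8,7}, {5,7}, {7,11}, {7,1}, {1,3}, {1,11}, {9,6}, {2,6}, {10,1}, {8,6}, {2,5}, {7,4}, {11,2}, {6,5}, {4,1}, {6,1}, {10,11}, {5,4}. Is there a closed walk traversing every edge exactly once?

Degrees: 1:8, 2:6, 3:2, 4:3, 5:5, 6:6, 7:6, 8:2, 9:2, 10:4, 11:4
4, 5 have odd degree; an Eulerian circuit needs every degree to be even, so none exists.

No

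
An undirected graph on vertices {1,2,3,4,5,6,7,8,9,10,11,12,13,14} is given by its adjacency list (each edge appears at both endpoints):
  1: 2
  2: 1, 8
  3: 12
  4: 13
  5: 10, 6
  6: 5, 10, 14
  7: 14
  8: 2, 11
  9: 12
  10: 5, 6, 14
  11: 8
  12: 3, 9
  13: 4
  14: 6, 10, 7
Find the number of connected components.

4

Component: {4, 13}
Component: {3, 9, 12}
Component: {1, 2, 8, 11}
Component: {5, 6, 7, 10, 14}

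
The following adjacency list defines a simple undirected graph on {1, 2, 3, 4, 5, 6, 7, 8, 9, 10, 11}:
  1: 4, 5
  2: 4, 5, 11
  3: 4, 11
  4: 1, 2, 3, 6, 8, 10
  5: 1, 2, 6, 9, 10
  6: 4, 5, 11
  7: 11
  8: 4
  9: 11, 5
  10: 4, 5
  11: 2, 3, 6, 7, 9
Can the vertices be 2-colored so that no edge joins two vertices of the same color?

A valid 2-coloring puts {4, 5, 11} on one side and {1, 2, 3, 6, 7, 8, 9, 10} on the other; every edge crosses between the two sides.

Yes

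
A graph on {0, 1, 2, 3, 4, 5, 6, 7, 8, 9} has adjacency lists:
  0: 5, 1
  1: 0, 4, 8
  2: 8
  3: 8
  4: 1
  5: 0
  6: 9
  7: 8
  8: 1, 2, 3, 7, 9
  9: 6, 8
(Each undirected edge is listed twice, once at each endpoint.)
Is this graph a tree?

|V| = 10, |E| = 9.
It is connected with exactly 9 edges, hence acyclic — it is a tree.

Yes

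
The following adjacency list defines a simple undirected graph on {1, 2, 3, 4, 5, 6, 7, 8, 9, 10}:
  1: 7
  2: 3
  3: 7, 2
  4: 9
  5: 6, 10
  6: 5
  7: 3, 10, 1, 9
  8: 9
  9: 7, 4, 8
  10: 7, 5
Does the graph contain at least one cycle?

No

|V| = 10, |E| = 9, number of components = 1.
A forest on 10 vertices with 1 component has exactly 9 edges, which matches — so no cycle.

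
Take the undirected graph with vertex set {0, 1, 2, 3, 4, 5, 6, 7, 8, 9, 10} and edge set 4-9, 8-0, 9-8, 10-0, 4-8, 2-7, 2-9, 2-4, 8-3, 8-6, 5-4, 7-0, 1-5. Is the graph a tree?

No

The graph has 11 vertices and 13 edges.
A tree on 11 vertices has exactly 10 edges; this graph has 13, so it contains a cycle and is not a tree.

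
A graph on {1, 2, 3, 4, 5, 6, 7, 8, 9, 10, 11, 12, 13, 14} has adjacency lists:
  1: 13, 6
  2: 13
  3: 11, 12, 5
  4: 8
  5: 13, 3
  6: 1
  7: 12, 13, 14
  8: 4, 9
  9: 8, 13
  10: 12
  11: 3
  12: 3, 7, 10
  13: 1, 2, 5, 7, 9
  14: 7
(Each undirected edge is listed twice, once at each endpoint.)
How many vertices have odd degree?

10

Degrees: 1:2, 2:1, 3:3, 4:1, 5:2, 6:1, 7:3, 8:2, 9:2, 10:1, 11:1, 12:3, 13:5, 14:1
Odd-degree vertices: 2, 3, 4, 6, 7, 10, 11, 12, 13, 14.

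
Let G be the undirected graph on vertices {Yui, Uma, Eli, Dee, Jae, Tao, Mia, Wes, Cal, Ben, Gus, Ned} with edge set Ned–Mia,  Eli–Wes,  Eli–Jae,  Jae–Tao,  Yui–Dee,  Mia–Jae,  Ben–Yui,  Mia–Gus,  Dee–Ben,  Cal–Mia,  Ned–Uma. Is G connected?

No

Component: {Yui, Dee, Ben}
Component: {Uma, Eli, Jae, Tao, Mia, Wes, Cal, Gus, Ned}
There are 2 separate components, so the graph is not connected.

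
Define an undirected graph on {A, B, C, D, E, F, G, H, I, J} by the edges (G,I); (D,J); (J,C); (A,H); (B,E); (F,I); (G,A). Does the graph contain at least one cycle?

No

|V| = 10, |E| = 7, number of components = 3.
A forest on 10 vertices with 3 components has exactly 7 edges, which matches — so no cycle.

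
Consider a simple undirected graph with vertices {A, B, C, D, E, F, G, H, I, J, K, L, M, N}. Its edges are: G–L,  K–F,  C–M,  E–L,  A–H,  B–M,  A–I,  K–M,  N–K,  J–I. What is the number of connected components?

Component: {D}
Component: {E, G, L}
Component: {A, H, I, J}
Component: {B, C, F, K, M, N}

4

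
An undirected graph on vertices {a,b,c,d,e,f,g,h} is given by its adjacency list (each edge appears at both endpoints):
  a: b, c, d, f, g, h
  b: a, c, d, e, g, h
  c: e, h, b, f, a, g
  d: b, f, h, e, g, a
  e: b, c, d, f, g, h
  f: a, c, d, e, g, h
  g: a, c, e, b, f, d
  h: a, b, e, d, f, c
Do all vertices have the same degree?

Yes

Degrees: a:6, b:6, c:6, d:6, e:6, f:6, g:6, h:6
All degrees equal 6; the graph is regular.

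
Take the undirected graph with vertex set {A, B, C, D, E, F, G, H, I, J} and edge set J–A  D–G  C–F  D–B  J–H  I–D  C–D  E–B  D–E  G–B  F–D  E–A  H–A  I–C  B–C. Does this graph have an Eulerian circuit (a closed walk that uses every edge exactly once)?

No

Degrees: A:3, B:4, C:4, D:6, E:3, F:2, G:2, H:2, I:2, J:2
A, E have odd degree; an Eulerian circuit needs every degree to be even, so none exists.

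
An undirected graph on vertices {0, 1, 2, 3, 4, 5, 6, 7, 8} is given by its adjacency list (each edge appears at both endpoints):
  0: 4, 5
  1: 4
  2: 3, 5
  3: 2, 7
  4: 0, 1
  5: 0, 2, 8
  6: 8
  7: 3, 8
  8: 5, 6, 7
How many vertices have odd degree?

4

Degrees: 0:2, 1:1, 2:2, 3:2, 4:2, 5:3, 6:1, 7:2, 8:3
Odd-degree vertices: 1, 5, 6, 8.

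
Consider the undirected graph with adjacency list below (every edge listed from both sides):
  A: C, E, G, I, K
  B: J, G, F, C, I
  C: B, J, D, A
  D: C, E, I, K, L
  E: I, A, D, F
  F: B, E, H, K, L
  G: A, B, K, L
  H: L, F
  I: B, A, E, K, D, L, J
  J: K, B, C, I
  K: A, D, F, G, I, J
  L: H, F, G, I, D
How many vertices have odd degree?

Degrees: A:5, B:5, C:4, D:5, E:4, F:5, G:4, H:2, I:7, J:4, K:6, L:5
Odd-degree vertices: A, B, D, F, I, L.

6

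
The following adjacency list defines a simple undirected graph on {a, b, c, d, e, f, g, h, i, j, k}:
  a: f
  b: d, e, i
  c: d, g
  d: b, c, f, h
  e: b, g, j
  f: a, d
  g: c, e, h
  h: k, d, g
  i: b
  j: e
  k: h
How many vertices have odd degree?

8

Degrees: a:1, b:3, c:2, d:4, e:3, f:2, g:3, h:3, i:1, j:1, k:1
Odd-degree vertices: a, b, e, g, h, i, j, k.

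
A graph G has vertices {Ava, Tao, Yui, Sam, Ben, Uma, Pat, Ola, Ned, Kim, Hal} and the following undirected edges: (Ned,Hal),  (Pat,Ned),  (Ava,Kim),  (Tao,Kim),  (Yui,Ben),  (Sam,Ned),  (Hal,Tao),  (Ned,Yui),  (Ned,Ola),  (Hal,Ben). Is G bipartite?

Partition the vertices as {Yui, Sam, Uma, Pat, Ola, Kim, Hal} vs {Ava, Tao, Ben, Ned}. Each listed edge has one endpoint in each part, so the graph is bipartite.

Yes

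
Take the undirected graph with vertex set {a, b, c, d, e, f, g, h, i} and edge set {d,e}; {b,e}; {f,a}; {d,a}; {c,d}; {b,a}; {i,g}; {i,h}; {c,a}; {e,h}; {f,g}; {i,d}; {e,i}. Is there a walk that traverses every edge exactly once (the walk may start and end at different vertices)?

Yes

Degrees: a:4, b:2, c:2, d:4, e:4, f:2, g:2, h:2, i:4
Odd-degree vertices: none (0 total).
The non-isolated vertices are connected and exactly 0 have odd degree, so an Eulerian trail exists.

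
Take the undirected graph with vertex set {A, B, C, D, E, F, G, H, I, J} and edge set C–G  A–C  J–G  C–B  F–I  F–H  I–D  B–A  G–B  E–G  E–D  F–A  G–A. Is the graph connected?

Yes

Starting from A and exploring outward reaches every vertex (A, G, F, B, C, E, J, I, H, D); the graph is connected.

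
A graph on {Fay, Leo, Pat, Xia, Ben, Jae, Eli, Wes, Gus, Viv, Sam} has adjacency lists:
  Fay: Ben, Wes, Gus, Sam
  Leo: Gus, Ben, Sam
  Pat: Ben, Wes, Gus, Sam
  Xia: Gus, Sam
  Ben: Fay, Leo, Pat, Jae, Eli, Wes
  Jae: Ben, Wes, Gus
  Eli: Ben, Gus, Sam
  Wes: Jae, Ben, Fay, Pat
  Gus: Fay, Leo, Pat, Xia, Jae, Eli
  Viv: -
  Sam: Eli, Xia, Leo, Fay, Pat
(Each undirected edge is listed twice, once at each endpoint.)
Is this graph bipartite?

The cycle Wes-Ben-Fay-Wes has length 3, which is odd, so the graph is not bipartite.

No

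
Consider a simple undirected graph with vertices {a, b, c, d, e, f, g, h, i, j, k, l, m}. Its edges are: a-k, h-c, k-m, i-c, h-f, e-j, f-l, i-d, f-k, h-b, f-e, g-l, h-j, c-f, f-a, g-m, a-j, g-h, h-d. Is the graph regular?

Degrees: a:3, b:1, c:3, d:2, e:2, f:6, g:3, h:6, i:2, j:3, k:3, l:2, m:2
Degrees are not all equal (e.g. deg(b)=1 but deg(f)=6); not regular.

No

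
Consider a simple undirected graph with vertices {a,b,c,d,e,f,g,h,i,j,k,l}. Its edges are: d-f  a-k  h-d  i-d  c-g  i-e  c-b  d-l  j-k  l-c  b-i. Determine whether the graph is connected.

No

Component: {a, j, k}
Component: {b, c, d, e, f, g, h, i, l}
There are 2 separate components, so the graph is not connected.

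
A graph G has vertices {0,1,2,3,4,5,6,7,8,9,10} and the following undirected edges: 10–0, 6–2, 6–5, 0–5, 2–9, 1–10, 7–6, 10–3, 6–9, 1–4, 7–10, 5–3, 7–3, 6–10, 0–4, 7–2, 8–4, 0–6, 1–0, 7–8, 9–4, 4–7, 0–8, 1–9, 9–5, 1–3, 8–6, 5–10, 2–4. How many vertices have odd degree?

4

Degrees: 0:6, 1:5, 2:4, 3:4, 4:6, 5:5, 6:7, 7:6, 8:4, 9:5, 10:6
Odd-degree vertices: 1, 5, 6, 9.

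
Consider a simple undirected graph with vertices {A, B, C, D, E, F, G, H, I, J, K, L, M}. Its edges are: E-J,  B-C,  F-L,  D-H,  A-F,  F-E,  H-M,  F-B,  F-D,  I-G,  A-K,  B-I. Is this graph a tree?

Yes

The graph has 13 vertices and 12 edges.
Connected and |E| = |V| - 1, which characterizes a tree.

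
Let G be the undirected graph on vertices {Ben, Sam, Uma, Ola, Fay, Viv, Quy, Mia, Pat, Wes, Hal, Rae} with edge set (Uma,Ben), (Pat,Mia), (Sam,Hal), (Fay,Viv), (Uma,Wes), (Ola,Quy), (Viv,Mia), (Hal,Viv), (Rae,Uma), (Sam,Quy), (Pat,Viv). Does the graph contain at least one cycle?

Yes

|V| = 12, |E| = 11, number of components = 2.
One cycle is Viv-Pat-Mia-Viv.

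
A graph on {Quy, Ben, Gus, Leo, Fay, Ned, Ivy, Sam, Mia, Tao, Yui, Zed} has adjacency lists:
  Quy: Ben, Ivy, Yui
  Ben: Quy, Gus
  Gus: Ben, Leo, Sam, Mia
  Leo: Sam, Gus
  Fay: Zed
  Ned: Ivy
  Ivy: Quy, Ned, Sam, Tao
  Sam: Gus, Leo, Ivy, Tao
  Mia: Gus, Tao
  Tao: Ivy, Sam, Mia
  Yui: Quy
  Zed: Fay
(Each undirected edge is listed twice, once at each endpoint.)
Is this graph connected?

No

Component: {Fay, Zed}
Component: {Quy, Ben, Gus, Leo, Ned, Ivy, Sam, Mia, Tao, Yui}
There are 2 separate components, so the graph is not connected.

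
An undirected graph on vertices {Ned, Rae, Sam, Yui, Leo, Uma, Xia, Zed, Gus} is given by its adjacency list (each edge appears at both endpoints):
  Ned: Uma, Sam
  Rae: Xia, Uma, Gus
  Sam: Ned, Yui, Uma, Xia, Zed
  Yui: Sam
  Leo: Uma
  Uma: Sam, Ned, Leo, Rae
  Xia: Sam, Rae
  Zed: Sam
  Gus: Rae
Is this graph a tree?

The graph has 9 vertices and 10 edges.
A tree on 9 vertices has exactly 8 edges; this graph has 10, so it contains a cycle and is not a tree.

No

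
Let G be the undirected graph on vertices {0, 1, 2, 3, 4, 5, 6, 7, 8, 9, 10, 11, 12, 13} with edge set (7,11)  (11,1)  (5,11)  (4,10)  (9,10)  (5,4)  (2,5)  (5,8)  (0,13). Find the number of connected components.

Component: {3}
Component: {6}
Component: {12}
Component: {0, 13}
Component: {1, 2, 4, 5, 7, 8, 9, 10, 11}

5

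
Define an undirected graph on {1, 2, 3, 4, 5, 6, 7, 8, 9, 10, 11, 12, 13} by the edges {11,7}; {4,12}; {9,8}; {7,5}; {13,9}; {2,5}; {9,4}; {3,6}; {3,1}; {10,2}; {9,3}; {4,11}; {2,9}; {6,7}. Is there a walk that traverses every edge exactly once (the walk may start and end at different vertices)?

No

Degrees: 1:1, 2:3, 3:3, 4:3, 5:2, 6:2, 7:3, 8:1, 9:5, 10:1, 11:2, 12:1, 13:1
Odd-degree vertices: 1, 2, 3, 4, 7, 8, 9, 10, 12, 13 (10 total).
An Eulerian trail requires 0 or 2 odd-degree vertices; here there are 10.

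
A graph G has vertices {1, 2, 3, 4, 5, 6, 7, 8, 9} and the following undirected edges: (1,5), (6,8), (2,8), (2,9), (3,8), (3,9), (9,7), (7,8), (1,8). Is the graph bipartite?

Yes

Partition the vertices as {4, 5, 8, 9} vs {1, 2, 3, 6, 7}. Each listed edge has one endpoint in each part, so the graph is bipartite.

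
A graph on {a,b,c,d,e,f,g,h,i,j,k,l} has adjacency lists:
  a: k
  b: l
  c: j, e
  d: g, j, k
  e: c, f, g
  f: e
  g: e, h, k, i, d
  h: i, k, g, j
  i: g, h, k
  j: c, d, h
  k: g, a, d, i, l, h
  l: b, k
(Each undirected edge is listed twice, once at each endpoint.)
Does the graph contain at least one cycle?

Yes

|V| = 12, |E| = 17, number of components = 1.
One cycle is g-d-j-c-e-g.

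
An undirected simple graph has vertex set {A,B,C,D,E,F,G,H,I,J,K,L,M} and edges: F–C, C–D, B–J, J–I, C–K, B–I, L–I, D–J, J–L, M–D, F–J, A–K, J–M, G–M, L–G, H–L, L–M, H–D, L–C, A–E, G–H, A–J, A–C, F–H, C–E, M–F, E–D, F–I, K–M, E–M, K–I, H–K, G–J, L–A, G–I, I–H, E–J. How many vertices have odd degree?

10

Degrees: A:5, B:2, C:6, D:5, E:5, F:5, G:5, H:6, I:7, J:9, K:5, L:7, M:7
Odd-degree vertices: A, D, E, F, G, I, J, K, L, M.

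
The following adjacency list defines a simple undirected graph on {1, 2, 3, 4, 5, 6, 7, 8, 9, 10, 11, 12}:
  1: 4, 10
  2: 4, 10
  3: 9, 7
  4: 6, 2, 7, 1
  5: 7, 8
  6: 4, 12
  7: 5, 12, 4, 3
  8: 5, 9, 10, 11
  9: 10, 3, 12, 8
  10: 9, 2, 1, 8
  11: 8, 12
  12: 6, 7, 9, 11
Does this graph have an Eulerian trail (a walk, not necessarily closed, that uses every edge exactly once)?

Degrees: 1:2, 2:2, 3:2, 4:4, 5:2, 6:2, 7:4, 8:4, 9:4, 10:4, 11:2, 12:4
Odd-degree vertices: none (0 total).
The non-isolated vertices are connected and exactly 0 have odd degree, so an Eulerian trail exists.

Yes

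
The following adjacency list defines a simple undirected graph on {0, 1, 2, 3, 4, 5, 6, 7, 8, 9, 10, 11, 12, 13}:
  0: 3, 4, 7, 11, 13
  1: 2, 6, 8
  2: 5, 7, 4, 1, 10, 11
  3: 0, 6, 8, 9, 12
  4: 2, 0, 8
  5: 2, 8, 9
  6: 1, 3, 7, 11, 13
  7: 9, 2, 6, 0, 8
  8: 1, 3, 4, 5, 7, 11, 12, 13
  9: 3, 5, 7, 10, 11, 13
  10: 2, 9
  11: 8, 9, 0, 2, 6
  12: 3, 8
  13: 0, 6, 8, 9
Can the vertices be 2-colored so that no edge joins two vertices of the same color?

No

The cycle 8-12-3-8 has length 3, which is odd, so the graph is not bipartite.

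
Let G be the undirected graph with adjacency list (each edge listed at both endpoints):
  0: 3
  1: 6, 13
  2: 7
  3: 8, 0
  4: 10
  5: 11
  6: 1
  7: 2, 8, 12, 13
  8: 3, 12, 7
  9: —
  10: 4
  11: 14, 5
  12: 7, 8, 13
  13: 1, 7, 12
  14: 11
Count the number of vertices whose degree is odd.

10

Degrees: 0:1, 1:2, 2:1, 3:2, 4:1, 5:1, 6:1, 7:4, 8:3, 9:0, 10:1, 11:2, 12:3, 13:3, 14:1
Odd-degree vertices: 0, 2, 4, 5, 6, 8, 10, 12, 13, 14.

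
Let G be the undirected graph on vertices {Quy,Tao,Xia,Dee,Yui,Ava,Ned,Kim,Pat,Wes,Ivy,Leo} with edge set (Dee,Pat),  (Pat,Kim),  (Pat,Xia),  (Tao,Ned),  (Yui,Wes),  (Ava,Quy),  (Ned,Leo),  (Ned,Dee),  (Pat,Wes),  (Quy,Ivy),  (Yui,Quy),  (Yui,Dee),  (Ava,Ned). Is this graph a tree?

|V| = 12, |E| = 13.
Connected but with 13 > 11 edges, so it has a cycle and is not a tree.

No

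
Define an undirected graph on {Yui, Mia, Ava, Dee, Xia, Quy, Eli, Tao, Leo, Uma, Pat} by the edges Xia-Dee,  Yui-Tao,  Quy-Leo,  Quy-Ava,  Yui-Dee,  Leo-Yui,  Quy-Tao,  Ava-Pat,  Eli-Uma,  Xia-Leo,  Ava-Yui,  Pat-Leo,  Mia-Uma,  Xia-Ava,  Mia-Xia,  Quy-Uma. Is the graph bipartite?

No

The cycle Xia-Mia-Uma-Quy-Leo-Xia has length 5, which is odd, so the graph is not bipartite.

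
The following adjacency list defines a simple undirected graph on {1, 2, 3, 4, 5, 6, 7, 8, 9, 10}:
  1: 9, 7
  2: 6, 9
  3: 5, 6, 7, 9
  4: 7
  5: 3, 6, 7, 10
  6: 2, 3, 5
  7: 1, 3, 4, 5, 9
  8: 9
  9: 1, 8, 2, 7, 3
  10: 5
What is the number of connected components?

Component: {1, 2, 3, 4, 5, 6, 7, 8, 9, 10}

1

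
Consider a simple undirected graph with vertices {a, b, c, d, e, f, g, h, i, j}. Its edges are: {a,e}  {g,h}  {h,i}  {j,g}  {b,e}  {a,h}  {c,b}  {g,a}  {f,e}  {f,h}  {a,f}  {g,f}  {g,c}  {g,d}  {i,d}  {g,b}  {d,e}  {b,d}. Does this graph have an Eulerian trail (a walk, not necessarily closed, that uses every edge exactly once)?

Degrees: a:4, b:4, c:2, d:4, e:4, f:4, g:7, h:4, i:2, j:1
Odd-degree vertices: g, j (2 total).
With 2 odd-degree vertices and all edges in one connected piece, an Eulerian trail exists (from g to j).

Yes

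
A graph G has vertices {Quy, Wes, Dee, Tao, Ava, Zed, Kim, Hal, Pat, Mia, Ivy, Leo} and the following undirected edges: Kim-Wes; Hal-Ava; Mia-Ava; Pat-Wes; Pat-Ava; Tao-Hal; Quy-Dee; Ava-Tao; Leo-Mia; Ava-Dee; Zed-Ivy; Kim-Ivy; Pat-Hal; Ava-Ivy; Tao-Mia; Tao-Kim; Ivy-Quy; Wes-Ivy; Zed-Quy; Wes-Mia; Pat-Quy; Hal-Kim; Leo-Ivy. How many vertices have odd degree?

Degrees: Quy:4, Wes:4, Dee:2, Tao:4, Ava:6, Zed:2, Kim:4, Hal:4, Pat:4, Mia:4, Ivy:6, Leo:2
Odd-degree vertices: none.

0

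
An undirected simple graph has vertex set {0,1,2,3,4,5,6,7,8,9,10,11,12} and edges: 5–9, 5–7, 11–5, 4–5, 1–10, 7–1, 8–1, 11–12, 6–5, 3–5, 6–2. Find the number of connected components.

2

Component: {0}
Component: {1, 2, 3, 4, 5, 6, 7, 8, 9, 10, 11, 12}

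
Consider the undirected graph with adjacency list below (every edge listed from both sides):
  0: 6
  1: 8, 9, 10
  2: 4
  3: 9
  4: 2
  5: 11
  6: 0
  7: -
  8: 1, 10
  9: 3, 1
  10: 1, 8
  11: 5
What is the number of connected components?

Component: {7}
Component: {0, 6}
Component: {2, 4}
Component: {5, 11}
Component: {1, 3, 8, 9, 10}

5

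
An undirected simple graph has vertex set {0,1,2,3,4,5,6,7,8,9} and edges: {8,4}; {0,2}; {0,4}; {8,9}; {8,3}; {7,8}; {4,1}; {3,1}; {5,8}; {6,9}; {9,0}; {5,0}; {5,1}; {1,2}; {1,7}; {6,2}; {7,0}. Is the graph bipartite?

Yes

Color {2, 3, 4, 5, 7, 9} black and {0, 1, 6, 8} white. No edge joins two same-colored vertices, so the graph is bipartite.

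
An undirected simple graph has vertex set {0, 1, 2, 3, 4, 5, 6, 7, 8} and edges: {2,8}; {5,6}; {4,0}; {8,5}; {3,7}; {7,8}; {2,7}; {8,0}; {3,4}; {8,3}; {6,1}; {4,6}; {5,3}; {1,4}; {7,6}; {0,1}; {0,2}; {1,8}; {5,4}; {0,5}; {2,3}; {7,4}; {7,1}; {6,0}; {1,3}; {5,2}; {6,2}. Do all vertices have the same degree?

Degrees: 0:6, 1:6, 2:6, 3:6, 4:6, 5:6, 6:6, 7:6, 8:6
Every vertex has degree 6, so the graph is 6-regular.

Yes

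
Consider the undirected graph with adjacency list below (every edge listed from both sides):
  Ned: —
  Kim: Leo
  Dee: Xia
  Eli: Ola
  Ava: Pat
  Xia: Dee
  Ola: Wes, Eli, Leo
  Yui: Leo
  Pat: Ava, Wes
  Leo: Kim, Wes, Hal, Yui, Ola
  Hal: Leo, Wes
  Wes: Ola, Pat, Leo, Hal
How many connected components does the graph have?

Component: {Ned}
Component: {Dee, Xia}
Component: {Kim, Eli, Ava, Ola, Yui, Pat, Leo, Hal, Wes}

3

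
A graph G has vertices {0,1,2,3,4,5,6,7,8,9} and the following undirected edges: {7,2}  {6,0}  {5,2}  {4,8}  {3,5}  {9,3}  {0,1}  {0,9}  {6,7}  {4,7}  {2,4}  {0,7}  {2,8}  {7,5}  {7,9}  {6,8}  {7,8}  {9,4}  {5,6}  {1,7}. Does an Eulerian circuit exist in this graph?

Degrees: 0:4, 1:2, 2:4, 3:2, 4:4, 5:4, 6:4, 7:8, 8:4, 9:4
Every vertex has even degree and the edges form a single connected piece, so an Eulerian circuit exists.

Yes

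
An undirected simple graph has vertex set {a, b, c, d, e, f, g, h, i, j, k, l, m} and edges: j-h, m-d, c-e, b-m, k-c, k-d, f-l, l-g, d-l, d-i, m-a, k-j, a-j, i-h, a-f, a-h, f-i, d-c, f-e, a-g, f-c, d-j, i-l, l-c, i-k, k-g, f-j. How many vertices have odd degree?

Degrees: a:5, b:1, c:5, d:6, e:2, f:6, g:3, h:3, i:5, j:5, k:5, l:5, m:3
Odd-degree vertices: a, b, c, g, h, i, j, k, l, m.

10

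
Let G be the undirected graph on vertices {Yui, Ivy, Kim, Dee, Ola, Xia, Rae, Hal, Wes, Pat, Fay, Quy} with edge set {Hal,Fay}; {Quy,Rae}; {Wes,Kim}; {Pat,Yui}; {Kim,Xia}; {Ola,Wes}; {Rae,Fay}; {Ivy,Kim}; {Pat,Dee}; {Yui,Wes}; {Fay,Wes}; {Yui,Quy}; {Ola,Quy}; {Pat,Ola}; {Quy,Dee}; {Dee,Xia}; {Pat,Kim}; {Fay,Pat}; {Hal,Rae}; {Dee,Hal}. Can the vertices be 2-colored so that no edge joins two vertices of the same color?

No

The cycle Hal-Fay-Rae-Hal has length 3, which is odd, so the graph is not bipartite.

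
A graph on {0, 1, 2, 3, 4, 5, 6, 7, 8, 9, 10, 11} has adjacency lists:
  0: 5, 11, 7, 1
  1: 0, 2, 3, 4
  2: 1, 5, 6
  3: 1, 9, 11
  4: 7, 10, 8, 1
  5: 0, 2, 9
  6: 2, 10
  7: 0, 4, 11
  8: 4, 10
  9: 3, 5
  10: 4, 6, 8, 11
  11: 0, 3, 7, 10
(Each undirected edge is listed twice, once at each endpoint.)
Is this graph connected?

Yes

Starting from 0 and exploring outward reaches every vertex (0, 11, 1, 7, 5, 3, 10, 2, 4, 9, 6, 8); the graph is connected.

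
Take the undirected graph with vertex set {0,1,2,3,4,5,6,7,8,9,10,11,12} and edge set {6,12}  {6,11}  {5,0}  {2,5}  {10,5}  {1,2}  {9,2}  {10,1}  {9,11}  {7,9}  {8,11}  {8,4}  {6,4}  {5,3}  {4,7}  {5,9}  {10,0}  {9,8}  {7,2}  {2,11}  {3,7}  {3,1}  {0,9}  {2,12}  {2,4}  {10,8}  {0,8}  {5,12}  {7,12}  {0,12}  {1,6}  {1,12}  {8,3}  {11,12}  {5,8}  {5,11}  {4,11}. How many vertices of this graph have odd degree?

8

Degrees: 0:5, 1:5, 2:7, 3:4, 4:5, 5:8, 6:4, 7:5, 8:7, 9:6, 10:4, 11:7, 12:7
Odd-degree vertices: 0, 1, 2, 4, 7, 8, 11, 12.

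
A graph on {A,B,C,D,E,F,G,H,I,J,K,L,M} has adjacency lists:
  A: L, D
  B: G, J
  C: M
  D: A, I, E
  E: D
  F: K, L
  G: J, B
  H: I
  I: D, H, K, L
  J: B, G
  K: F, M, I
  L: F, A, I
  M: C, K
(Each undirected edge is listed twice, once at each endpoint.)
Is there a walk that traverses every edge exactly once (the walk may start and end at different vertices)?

No

Degrees: A:2, B:2, C:1, D:3, E:1, F:2, G:2, H:1, I:4, J:2, K:3, L:3, M:2
Odd-degree vertices: C, D, E, H, K, L (6 total).
With 6 odd-degree vertices (more than two), no single trail can use every edge.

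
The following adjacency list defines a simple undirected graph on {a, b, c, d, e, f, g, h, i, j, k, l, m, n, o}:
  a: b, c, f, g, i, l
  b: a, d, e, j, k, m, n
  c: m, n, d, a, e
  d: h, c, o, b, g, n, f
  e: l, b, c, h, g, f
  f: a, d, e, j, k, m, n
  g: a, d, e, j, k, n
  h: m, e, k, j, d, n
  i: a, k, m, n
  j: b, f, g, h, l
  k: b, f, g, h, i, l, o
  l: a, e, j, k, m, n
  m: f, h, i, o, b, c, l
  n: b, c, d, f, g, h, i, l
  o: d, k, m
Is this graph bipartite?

No

The cycle h-n-d-h has length 3, which is odd, so the graph is not bipartite.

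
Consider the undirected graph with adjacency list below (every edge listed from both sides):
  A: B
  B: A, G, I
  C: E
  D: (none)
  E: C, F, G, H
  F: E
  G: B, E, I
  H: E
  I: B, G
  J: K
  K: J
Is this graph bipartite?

B-G-I-B is an odd cycle (length 3), and a bipartite graph can contain only even cycles.

No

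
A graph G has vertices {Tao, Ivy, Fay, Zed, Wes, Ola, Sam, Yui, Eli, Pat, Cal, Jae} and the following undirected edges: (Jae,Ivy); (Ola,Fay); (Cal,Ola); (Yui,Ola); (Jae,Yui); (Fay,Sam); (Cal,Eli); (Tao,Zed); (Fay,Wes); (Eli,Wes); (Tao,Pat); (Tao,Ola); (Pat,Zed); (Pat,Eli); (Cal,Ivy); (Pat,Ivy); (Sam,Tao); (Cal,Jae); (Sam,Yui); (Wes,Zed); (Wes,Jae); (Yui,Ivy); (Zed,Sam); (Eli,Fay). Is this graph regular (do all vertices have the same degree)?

Yes

Degrees: Tao:4, Ivy:4, Fay:4, Zed:4, Wes:4, Ola:4, Sam:4, Yui:4, Eli:4, Pat:4, Cal:4, Jae:4
All degrees equal 4; the graph is regular.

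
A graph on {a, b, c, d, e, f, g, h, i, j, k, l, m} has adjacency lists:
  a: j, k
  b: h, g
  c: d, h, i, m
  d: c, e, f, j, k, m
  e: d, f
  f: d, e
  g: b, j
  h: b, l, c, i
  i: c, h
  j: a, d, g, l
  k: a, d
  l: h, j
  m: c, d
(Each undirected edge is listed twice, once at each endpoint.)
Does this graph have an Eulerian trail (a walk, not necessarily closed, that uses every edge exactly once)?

Degrees: a:2, b:2, c:4, d:6, e:2, f:2, g:2, h:4, i:2, j:4, k:2, l:2, m:2
Odd-degree vertices: none (0 total).
With 0 odd-degree vertices and all edges in one connected piece, an Eulerian trail exists.

Yes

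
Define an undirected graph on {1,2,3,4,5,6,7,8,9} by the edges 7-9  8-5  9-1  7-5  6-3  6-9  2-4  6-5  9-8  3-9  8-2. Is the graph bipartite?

The cycle 6-3-9-6 has length 3, which is odd, so the graph is not bipartite.

No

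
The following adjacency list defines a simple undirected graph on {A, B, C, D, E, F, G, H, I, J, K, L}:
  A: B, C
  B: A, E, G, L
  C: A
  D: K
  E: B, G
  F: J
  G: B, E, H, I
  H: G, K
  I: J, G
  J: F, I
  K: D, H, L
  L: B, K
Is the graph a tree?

|V| = 12, |E| = 13.
A tree on 12 vertices has exactly 11 edges; this graph has 13, so it contains a cycle and is not a tree.

No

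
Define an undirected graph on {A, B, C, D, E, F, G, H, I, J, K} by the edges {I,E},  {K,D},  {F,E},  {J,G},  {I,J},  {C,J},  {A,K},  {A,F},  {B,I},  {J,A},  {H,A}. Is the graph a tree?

|V| = 11, |E| = 11.
Connected but with 11 > 10 edges, so it has a cycle and is not a tree.

No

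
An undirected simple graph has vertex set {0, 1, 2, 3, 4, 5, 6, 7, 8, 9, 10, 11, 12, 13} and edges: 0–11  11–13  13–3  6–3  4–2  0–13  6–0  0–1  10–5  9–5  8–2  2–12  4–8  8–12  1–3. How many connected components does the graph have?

Component: {7}
Component: {5, 9, 10}
Component: {2, 4, 8, 12}
Component: {0, 1, 3, 6, 11, 13}

4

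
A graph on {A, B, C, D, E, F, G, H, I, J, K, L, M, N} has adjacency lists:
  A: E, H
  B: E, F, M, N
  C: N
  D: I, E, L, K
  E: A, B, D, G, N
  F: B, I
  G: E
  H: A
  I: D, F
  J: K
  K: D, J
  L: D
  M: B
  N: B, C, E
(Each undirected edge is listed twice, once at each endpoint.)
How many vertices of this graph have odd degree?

Degrees: A:2, B:4, C:1, D:4, E:5, F:2, G:1, H:1, I:2, J:1, K:2, L:1, M:1, N:3
Odd-degree vertices: C, E, G, H, J, L, M, N.

8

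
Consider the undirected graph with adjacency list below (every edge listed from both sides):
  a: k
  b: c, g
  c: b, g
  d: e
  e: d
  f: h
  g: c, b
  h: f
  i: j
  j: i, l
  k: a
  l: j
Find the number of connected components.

Component: {a, k}
Component: {d, e}
Component: {f, h}
Component: {b, c, g}
Component: {i, j, l}

5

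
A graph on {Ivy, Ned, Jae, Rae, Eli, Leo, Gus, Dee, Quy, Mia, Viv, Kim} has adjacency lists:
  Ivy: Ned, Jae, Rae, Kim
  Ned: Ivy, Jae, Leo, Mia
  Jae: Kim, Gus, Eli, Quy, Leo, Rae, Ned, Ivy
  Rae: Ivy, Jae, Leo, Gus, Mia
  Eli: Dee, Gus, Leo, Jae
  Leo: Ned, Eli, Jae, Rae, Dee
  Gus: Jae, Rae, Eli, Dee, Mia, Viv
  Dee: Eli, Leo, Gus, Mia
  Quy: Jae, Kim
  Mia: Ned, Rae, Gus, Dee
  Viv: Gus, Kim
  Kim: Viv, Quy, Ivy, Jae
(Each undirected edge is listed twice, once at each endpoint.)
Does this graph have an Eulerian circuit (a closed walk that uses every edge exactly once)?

No

Degrees: Ivy:4, Ned:4, Jae:8, Rae:5, Eli:4, Leo:5, Gus:6, Dee:4, Quy:2, Mia:4, Viv:2, Kim:4
Rae, Leo have odd degree; an Eulerian circuit needs every degree to be even, so none exists.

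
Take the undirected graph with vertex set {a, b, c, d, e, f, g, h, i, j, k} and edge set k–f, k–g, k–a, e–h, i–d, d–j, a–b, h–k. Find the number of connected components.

3

Component: {c}
Component: {d, i, j}
Component: {a, b, e, f, g, h, k}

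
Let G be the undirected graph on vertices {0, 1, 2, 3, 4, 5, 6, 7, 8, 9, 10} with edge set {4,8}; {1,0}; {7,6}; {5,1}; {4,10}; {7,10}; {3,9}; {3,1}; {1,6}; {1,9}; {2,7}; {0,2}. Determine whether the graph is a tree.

|V| = 11, |E| = 12.
Connected but with 12 > 10 edges, so it has a cycle and is not a tree.

No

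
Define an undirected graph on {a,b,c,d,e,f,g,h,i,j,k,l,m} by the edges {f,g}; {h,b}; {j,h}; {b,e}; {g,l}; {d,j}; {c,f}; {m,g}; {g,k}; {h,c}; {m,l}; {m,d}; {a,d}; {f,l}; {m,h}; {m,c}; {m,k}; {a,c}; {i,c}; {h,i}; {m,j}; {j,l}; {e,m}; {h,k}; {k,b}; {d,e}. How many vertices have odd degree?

4

Degrees: a:2, b:3, c:5, d:4, e:3, f:3, g:4, h:6, i:2, j:4, k:4, l:4, m:8
Odd-degree vertices: b, c, e, f.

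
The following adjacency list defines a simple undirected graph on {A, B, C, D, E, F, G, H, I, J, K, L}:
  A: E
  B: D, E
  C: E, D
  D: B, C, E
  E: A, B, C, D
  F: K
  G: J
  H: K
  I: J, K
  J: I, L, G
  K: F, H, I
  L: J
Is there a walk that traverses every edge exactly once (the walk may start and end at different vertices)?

Degrees: A:1, B:2, C:2, D:3, E:4, F:1, G:1, H:1, I:2, J:3, K:3, L:1
Odd-degree vertices: A, D, F, G, H, J, K, L (8 total).
An Eulerian trail requires 0 or 2 odd-degree vertices; here there are 8.

No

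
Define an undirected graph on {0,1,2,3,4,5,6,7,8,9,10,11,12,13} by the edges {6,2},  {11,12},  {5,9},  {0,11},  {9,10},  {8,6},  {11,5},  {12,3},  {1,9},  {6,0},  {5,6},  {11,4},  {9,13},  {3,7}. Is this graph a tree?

No

|V| = 14, |E| = 14.
A tree on 14 vertices has exactly 13 edges; this graph has 14, so it contains a cycle and is not a tree.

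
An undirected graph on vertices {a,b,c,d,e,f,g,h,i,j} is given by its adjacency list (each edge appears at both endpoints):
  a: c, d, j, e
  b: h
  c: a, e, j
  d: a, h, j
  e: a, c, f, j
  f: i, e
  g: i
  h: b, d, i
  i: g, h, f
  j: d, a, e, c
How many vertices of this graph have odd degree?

Degrees: a:4, b:1, c:3, d:3, e:4, f:2, g:1, h:3, i:3, j:4
Odd-degree vertices: b, c, d, g, h, i.

6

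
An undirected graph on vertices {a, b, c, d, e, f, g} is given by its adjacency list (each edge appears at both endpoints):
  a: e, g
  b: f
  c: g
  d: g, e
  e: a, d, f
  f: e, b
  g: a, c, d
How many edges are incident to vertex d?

2

Neighbors of d: e, g.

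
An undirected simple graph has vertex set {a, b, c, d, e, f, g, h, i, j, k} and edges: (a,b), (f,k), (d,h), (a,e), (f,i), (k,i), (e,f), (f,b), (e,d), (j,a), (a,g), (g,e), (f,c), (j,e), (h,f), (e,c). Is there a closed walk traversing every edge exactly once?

Yes

Degrees: a:4, b:2, c:2, d:2, e:6, f:6, g:2, h:2, i:2, j:2, k:2
All degrees are even and the non-isolated vertices are connected — an Eulerian circuit exists.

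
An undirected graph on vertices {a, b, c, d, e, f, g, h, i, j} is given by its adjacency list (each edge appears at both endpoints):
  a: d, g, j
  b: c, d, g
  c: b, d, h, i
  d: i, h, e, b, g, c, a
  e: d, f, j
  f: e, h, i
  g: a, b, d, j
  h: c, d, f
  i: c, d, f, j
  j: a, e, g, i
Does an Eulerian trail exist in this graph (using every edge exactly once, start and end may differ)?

No

Degrees: a:3, b:3, c:4, d:7, e:3, f:3, g:4, h:3, i:4, j:4
Odd-degree vertices: a, b, d, e, f, h (6 total).
An Eulerian trail requires 0 or 2 odd-degree vertices; here there are 6.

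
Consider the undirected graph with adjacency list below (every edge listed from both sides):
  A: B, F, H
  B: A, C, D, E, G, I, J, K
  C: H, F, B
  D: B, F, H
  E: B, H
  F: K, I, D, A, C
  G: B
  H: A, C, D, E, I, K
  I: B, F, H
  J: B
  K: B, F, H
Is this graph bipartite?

Yes

Partition the vertices as {B, F, H} vs {A, C, D, E, G, I, J, K}. Each listed edge has one endpoint in each part, so the graph is bipartite.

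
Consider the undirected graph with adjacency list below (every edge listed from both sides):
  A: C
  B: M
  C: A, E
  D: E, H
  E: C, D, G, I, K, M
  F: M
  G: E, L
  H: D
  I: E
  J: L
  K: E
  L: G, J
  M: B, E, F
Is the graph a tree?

Yes

The graph has 13 vertices and 12 edges.
It is connected with exactly 12 edges, hence acyclic — it is a tree.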